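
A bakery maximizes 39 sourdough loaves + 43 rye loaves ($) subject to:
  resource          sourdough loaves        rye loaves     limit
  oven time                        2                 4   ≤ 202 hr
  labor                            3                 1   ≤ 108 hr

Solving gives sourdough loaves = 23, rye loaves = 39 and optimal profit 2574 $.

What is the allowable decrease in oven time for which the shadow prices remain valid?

Binding constraints: oven time, labor. The basis is B = [[2,4],[3,1]] with det -10.
Per unit decrease in oven time, x* moves by d = (0.1, -0.3).
The basis stays optimal until rye loaves reaches 0; allowable decrease = 130 hr.

130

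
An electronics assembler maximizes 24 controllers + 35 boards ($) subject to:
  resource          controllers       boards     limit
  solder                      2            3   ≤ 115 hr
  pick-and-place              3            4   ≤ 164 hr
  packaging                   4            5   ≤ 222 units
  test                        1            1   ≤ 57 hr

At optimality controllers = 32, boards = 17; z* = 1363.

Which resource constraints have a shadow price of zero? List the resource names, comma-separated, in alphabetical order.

packaging, test

solder: 115/115 (binding)
pick-and-place: 164/164 (binding)
packaging: 213/222 (slack 9)
test: 49/57 (slack 8)
By complementary slackness, a constraint with positive slack has shadow price 0 → packaging, test.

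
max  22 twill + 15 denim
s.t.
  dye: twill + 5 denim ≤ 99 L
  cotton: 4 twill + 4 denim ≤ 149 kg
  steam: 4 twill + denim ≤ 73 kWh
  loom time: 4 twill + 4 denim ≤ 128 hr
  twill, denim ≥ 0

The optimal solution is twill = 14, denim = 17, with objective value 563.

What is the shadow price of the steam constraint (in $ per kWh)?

Check each constraint at x*: dye 99/99 (tight); cotton 124/149 (slack 25); steam 73/73 (tight); loom time 124/128 (slack 4).
By complementary slackness, y = 0 for the non-binding constraints.
Dual feasibility on the basic columns requires 1·y_dye + 4·y_steam = 22, 5·y_dye + 1·y_steam = 15.
→ y_dye = 2 and y_steam = 5.
Shadow price of steam = 5.

5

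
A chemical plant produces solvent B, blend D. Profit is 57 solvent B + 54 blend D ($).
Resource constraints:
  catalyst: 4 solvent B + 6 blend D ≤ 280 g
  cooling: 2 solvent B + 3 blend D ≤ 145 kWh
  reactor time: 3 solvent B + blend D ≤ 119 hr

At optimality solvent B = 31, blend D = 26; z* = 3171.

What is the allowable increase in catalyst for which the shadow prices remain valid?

Binding constraints: catalyst, reactor time. The basis is B = [[4,6],[3,1]] with det -14.
Per unit increase in catalyst, x* moves by d = (-0.0714, 0.2143).
The basis stays optimal until cooling becomes binding; allowable increase = 10 g.

10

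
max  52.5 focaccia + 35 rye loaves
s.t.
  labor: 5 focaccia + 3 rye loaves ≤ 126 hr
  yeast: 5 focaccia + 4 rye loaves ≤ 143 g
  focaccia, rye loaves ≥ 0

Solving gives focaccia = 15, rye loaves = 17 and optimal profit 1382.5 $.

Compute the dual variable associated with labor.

Check each constraint at x*: labor 126/126 (tight); yeast 143/143 (tight).
Dual feasibility on the basic columns requires 5·y_labor + 5·y_yeast = 52.5, 3·y_labor + 4·y_yeast = 35.
This yields shadow prices y_labor = 7, y_yeast = 3.5.
Shadow price of labor = 7.

7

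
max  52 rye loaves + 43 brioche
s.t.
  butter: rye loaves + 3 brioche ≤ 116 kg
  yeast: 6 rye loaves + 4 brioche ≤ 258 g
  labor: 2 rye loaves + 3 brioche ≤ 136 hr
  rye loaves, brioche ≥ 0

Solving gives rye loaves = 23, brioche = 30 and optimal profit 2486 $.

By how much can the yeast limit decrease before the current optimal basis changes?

10

Binding constraints: yeast, labor. The basis is B = [[6,4],[2,3]] with det 10.
Per unit decrease in yeast, x* moves by d = (-0.3, 0.2).
The basis stays optimal until butter becomes binding; allowable decrease = 10 g.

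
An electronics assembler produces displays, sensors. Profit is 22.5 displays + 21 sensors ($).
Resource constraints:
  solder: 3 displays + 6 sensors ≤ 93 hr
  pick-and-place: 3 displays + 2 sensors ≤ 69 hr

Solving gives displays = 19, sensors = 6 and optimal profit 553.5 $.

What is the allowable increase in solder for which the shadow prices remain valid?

Binding constraints: solder, pick-and-place. The basis is B = [[3,6],[3,2]] with det -12.
Per unit increase in solder, x* moves by d = (-0.1667, 0.25).
The basis stays optimal until displays reaches 0; allowable increase = 114 hr.

114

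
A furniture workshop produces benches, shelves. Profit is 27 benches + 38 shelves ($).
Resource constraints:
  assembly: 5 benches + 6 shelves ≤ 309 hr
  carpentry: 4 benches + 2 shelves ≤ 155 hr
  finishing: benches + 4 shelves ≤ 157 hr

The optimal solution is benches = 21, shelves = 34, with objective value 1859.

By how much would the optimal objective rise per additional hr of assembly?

Binding: assembly and finishing. Non-binding: carpentry (3 unused).
Since carpentry is not tight, its dual is 0.
From A_Bᵀ y = c: 5·y_assembly + 1·y_finishing = 27; 6·y_assembly + 4·y_finishing = 38.
Solving: y_assembly = 5, y_finishing = 2.
Shadow price of assembly = 5.

5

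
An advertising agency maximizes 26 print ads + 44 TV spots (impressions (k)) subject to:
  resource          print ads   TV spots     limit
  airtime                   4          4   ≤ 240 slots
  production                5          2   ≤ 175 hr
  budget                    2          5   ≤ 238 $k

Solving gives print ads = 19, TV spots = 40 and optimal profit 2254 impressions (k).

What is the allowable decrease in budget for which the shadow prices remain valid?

Binding constraints: production, budget. The basis is B = [[5,2],[2,5]] with det 21.
Per unit decrease in budget, x* moves by d = (0.0952, -0.2381).
The basis stays optimal until TV spots reaches 0; allowable decrease = 168 $k.

168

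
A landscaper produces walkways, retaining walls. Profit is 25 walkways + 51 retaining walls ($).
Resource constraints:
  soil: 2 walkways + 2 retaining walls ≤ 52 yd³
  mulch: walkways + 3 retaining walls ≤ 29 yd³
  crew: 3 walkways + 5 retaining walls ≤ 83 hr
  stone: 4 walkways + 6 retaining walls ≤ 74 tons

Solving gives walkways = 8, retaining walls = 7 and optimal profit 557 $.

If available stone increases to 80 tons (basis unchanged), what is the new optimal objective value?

581

Binding: mulch and stone. Non-binding: soil (22 unused), crew (24 unused).
Slack constraints have shadow price 0 (complementary slackness).
The binding rows give the dual system: 1·y_mulch + 4·y_stone = 25 and 3·y_mulch + 6·y_stone = 51.
This yields shadow prices y_mulch = 9, y_stone = 4.
Δz = y_stone·Δb = 4 × (6) = 24, so new z* = 557 + 24 = 581.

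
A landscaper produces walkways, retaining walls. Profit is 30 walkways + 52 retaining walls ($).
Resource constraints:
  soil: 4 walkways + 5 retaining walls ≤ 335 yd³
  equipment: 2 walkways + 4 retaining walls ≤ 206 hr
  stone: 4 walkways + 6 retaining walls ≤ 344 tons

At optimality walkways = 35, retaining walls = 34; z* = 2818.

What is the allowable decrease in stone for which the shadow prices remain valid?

Binding constraints: equipment, stone. The basis is B = [[2,4],[4,6]] with det -4.
Per unit decrease in stone, x* moves by d = (-1, 0.5).
The basis stays optimal until walkways reaches 0; allowable decrease = 35 tons.

35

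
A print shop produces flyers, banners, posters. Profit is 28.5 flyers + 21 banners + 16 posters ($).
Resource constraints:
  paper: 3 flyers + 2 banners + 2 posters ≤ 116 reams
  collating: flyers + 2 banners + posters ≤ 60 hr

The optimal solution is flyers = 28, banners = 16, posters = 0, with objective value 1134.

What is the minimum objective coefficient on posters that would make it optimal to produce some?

19.5

Both paper and collating are binding at x*.
The binding rows give the dual system: 3·y_paper + 1·y_collating = 28.5 and 2·y_paper + 2·y_collating = 21.
→ y_paper = 9 and y_collating = 1.5.
posters enters the basis when its profit ≥ yᵀa₃ = 9·2 + 1.5·1 = 19.5.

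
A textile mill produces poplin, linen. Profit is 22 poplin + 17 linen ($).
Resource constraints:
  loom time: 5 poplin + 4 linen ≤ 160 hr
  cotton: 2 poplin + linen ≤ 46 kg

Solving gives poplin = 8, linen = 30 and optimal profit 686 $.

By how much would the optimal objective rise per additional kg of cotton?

1

At the optimum: loom time uses 160 of 160 (binding); cotton uses 46 of 46 (binding).
The binding rows give the dual system: 5·y_loom time + 2·y_cotton = 22 and 4·y_loom time + 1·y_cotton = 17.
→ y_loom time = 4 and y_cotton = 1.
Shadow price of cotton = 1.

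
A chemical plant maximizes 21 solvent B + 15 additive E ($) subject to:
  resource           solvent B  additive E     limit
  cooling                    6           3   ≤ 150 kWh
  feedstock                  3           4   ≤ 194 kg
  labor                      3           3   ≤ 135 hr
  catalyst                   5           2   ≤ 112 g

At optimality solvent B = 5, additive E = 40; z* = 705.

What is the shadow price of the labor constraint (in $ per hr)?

3

Binding: cooling and labor. Non-binding: feedstock (19 unused), catalyst (7 unused).
Slack constraints have shadow price 0 (complementary slackness).
Dual feasibility on the basic columns requires 6·y_cooling + 3·y_labor = 21, 3·y_cooling + 3·y_labor = 15.
Solving: y_cooling = 2, y_labor = 3.
Shadow price of labor = 3.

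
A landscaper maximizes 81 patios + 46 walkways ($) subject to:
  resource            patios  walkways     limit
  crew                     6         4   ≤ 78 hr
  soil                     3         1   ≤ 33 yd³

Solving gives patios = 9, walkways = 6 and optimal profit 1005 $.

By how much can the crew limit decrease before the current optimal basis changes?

12

Binding constraints: crew, soil. The basis is B = [[6,4],[3,1]] with det -6.
Per unit decrease in crew, x* moves by d = (0.1667, -0.5).
The basis stays optimal until walkways reaches 0; allowable decrease = 12 hr.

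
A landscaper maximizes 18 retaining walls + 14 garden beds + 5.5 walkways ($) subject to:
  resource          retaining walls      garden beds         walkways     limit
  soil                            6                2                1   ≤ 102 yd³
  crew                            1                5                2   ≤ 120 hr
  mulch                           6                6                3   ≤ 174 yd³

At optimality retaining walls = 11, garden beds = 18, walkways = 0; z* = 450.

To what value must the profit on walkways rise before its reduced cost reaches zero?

7

Check each constraint at x*: soil 102/102 (tight); crew 101/120 (slack 19); mulch 174/174 (tight).
Slack constraints have shadow price 0 (complementary slackness).
The binding rows give the dual system: 6·y_soil + 6·y_mulch = 18 and 2·y_soil + 6·y_mulch = 14.
Solving: y_soil = 1, y_mulch = 2.
walkways enters the basis when its profit ≥ yᵀa₃ = 1·1 + 2·3 = 7.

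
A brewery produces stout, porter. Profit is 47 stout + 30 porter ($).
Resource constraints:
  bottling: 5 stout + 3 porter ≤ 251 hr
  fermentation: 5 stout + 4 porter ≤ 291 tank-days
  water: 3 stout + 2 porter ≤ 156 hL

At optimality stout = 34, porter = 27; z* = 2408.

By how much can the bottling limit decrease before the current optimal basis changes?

Binding constraints: bottling, water. The basis is B = [[5,3],[3,2]] with det 1.
Per unit decrease in bottling, x* moves by d = (-2, 3).
The basis stays optimal until fermentation becomes binding; allowable decrease = 6.5 hr.

6.5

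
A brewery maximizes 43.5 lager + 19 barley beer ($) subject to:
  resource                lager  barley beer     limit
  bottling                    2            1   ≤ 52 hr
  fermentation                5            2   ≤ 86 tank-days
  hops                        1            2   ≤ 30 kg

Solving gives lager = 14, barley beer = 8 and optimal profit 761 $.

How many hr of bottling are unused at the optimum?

bottling used = 2·14 + 1·8 = 36; slack = 52 − 36 = 16.

16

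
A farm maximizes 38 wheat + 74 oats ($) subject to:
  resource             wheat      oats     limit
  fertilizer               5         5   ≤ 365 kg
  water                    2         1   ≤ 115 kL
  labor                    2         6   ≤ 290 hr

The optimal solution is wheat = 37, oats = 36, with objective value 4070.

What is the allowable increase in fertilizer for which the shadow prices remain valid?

10

Binding constraints: fertilizer, labor. The basis is B = [[5,5],[2,6]] with det 20.
Per unit increase in fertilizer, x* moves by d = (0.3, -0.1).
The basis stays optimal until water becomes binding; allowable increase = 10 kg.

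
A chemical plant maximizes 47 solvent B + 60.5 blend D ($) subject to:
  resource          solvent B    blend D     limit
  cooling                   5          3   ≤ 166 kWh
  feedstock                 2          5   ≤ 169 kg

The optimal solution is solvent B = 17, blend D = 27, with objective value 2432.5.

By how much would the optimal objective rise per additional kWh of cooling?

At the optimum: cooling uses 166 of 166 (binding); feedstock uses 169 of 169 (binding).
The binding rows give the dual system: 5·y_cooling + 2·y_feedstock = 47 and 3·y_cooling + 5·y_feedstock = 60.5.
→ y_cooling = 6 and y_feedstock = 8.5.
Shadow price of cooling = 6.

6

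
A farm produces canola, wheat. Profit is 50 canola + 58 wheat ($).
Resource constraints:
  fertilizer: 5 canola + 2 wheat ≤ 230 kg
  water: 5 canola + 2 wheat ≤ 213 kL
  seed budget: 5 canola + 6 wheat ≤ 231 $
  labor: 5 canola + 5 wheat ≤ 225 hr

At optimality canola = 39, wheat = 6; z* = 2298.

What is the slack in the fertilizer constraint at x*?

23

fertilizer used = 5·39 + 2·6 = 207; slack = 230 − 207 = 23.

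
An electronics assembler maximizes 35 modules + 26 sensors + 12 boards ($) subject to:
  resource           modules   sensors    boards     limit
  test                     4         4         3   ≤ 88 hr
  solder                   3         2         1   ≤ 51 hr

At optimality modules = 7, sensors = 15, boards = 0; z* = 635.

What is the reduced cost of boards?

-3

Check each constraint at x*: test 88/88 (tight); solder 51/51 (tight).
Dual feasibility on the basic columns requires 4·y_test + 3·y_solder = 35, 4·y_test + 2·y_solder = 26.
Solving: y_test = 2, y_solder = 9.
Reduced cost of boards: c₃ − yᵀa₃ = 12 − (2·3 + 9·1) = 12 − 15 = -3.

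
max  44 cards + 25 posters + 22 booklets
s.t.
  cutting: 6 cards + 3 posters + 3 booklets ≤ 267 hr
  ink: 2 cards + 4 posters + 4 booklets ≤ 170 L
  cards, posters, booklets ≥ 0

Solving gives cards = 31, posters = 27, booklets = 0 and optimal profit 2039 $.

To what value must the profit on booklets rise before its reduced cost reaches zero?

25

Both cutting and ink are binding at x*.
From A_Bᵀ y = c: 6·y_cutting + 2·y_ink = 44; 3·y_cutting + 4·y_ink = 25.
This yields shadow prices y_cutting = 7, y_ink = 1.
booklets enters the basis when its profit ≥ yᵀa₃ = 7·3 + 1·4 = 25.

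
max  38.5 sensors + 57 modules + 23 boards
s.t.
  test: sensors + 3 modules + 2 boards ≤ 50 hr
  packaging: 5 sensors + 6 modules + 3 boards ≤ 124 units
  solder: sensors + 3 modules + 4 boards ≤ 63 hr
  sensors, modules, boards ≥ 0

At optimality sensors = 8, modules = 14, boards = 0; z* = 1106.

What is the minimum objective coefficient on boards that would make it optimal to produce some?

Check each constraint at x*: test 50/50 (tight); packaging 124/124 (tight); solder 50/63 (slack 13).
Slack constraints have shadow price 0 (complementary slackness).
Dual feasibility on the basic columns requires 1·y_test + 5·y_packaging = 38.5, 3·y_test + 6·y_packaging = 57.
→ y_test = 6 and y_packaging = 6.5.
boards enters the basis when its profit ≥ yᵀa₃ = 6·2 + 6.5·3 = 31.5.

31.5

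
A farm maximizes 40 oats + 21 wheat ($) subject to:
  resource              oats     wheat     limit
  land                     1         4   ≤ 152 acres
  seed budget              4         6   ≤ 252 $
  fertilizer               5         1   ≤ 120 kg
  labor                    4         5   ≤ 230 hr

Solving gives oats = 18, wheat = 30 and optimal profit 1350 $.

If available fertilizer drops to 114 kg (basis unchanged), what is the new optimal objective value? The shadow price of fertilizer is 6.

Δb = -6, so new z* = 1350 + (6)·(-6) = 1350 − 36 = 1314.

1314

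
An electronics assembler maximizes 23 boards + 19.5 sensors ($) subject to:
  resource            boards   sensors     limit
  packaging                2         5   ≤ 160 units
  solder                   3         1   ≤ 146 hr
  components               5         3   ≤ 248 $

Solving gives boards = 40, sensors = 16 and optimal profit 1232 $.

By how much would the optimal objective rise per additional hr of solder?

0

At the optimum: packaging uses 160 of 160 (binding); solder uses 136 of 146 (slack = 10); components uses 248 of 248 (binding).
By complementary slackness, y = 0 for the non-binding constraint.
The binding rows give the dual system: 2·y_packaging + 5·y_components = 23 and 5·y_packaging + 3·y_components = 19.5.
→ y_packaging = 1.5 and y_components = 4.
Shadow price of solder = 0.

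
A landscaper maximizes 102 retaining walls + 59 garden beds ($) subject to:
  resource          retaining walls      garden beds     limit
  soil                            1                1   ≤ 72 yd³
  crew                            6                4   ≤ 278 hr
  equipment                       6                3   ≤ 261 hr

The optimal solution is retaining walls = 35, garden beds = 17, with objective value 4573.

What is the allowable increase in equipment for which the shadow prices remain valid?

Binding constraints: crew, equipment. The basis is B = [[6,4],[6,3]] with det -6.
Per unit increase in equipment, x* moves by d = (0.6667, -1).
The basis stays optimal until garden beds reaches 0; allowable increase = 17 hr.

17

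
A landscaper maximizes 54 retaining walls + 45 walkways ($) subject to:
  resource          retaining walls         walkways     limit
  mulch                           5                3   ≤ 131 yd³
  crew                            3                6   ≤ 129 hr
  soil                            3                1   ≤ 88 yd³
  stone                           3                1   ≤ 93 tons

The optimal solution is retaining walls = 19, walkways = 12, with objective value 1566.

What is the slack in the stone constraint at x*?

stone used = 3·19 + 1·12 = 69; slack = 93 − 69 = 24.

24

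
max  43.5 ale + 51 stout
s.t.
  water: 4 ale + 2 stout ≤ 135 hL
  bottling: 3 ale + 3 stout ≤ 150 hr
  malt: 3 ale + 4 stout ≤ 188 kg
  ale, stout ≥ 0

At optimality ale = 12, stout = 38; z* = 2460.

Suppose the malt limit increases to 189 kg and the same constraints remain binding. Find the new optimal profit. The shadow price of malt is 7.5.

2467.5

Δb = 1, so new z* = 2460 + (7.5)·(1) = 2460 + 7.5 = 2467.5.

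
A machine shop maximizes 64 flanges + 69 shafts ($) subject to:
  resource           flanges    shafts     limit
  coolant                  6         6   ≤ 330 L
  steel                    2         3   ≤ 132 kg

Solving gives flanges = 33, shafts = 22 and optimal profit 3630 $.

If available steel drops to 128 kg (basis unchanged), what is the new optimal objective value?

3610

Check each constraint at x*: coolant 330/330 (tight); steel 132/132 (tight).
The binding rows give the dual system: 6·y_coolant + 2·y_steel = 64 and 6·y_coolant + 3·y_steel = 69.
→ y_coolant = 9 and y_steel = 5.
Δz = y_steel·Δb = 5 × (-4) = -20, so new z* = 3630 − 20 = 3610.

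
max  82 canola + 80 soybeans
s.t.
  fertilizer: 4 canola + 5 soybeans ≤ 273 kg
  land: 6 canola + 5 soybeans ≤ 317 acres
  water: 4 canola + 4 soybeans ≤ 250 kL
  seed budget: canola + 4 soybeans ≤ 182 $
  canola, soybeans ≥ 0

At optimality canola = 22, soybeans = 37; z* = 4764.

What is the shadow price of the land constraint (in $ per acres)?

At the optimum: fertilizer uses 273 of 273 (binding); land uses 317 of 317 (binding); water uses 236 of 250 (slack = 14); seed budget uses 170 of 182 (slack = 12).
By complementary slackness, y = 0 for the non-binding constraints.
From A_Bᵀ y = c: 4·y_fertilizer + 6·y_land = 82; 5·y_fertilizer + 5·y_land = 80.
→ y_fertilizer = 7 and y_land = 9.
Shadow price of land = 9.

9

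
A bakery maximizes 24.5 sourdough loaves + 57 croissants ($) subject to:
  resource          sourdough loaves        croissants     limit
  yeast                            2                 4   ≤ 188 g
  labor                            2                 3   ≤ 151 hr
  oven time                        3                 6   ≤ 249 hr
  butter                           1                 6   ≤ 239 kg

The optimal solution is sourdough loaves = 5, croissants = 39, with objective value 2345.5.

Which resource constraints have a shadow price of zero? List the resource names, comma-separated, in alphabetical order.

labor, yeast

yeast: 166/188 (slack 22)
labor: 127/151 (slack 24)
oven time: 249/249 (binding)
butter: 239/239 (binding)
By complementary slackness, a constraint with positive slack has shadow price 0 → labor, yeast.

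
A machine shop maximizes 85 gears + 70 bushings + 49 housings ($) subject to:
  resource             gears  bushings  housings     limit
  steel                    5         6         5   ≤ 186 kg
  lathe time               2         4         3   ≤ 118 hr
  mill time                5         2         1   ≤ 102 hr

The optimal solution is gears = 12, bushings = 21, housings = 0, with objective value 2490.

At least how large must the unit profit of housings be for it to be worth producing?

Binding: steel and mill time. Non-binding: lathe time (10 unused).
Since lathe time is not tight, its dual is 0.
The binding rows give the dual system: 5·y_steel + 5·y_mill time = 85 and 6·y_steel + 2·y_mill time = 70.
Solving: y_steel = 9, y_mill time = 8.
housings enters the basis when its profit ≥ yᵀa₃ = 9·5 + 8·1 = 53.

53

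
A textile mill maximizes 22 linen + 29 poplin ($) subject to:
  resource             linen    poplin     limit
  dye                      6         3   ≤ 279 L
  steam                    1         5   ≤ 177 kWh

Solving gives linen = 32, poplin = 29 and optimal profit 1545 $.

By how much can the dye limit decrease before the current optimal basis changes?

Binding constraints: dye, steam. The basis is B = [[6,3],[1,5]] with det 27.
Per unit decrease in dye, x* moves by d = (-0.1852, 0.037).
The basis stays optimal until linen reaches 0; allowable decrease = 172.8 L.

172.8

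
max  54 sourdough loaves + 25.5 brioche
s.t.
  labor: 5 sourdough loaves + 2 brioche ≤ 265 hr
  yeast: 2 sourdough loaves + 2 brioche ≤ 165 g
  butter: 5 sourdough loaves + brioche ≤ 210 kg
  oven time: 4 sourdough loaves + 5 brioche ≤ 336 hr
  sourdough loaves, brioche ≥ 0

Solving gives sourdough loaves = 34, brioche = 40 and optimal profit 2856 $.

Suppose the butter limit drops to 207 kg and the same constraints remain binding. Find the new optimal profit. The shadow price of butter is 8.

Δb = -3, so new z* = 2856 + (8)·(-3) = 2856 − 24 = 2832.

2832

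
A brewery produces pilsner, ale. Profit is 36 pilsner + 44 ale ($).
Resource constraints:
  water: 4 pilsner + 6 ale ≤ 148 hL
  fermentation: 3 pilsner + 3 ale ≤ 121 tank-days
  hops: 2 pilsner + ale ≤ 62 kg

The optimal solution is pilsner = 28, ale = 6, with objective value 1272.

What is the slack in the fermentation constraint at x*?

19

fermentation used = 3·28 + 3·6 = 102; slack = 121 − 102 = 19.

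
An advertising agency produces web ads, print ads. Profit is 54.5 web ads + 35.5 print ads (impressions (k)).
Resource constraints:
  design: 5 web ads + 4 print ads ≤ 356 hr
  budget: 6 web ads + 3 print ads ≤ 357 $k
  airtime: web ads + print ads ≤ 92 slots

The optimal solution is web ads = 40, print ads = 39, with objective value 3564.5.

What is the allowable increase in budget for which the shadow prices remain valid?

Binding constraints: design, budget. The basis is B = [[5,4],[6,3]] with det -9.
Per unit increase in budget, x* moves by d = (0.4444, -0.5556).
The basis stays optimal until print ads reaches 0; allowable increase = 70.2 $k.

70.2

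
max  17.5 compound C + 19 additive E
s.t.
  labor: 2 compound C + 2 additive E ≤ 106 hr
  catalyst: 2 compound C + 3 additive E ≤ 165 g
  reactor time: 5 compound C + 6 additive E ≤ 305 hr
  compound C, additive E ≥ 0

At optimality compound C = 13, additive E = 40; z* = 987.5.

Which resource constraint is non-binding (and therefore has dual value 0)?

labor: 106/106 (binding)
catalyst: 146/165 (slack 19)
reactor time: 305/305 (binding)
By complementary slackness, a constraint with positive slack has shadow price 0 → catalyst.

catalyst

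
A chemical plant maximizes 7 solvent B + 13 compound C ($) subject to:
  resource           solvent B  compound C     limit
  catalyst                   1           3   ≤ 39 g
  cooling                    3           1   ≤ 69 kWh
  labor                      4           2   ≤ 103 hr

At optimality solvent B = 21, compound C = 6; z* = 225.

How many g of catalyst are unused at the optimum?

0

catalyst used = 1·21 + 3·6 = 39; slack = 39 − 39 = 0.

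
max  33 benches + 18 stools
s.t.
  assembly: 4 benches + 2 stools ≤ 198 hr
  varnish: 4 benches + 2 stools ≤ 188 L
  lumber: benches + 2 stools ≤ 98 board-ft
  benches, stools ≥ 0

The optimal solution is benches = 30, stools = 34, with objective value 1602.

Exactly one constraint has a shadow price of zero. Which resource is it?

assembly

assembly: 188/198 (slack 10)
varnish: 188/188 (binding)
lumber: 98/98 (binding)
By complementary slackness, a constraint with positive slack has shadow price 0 → assembly.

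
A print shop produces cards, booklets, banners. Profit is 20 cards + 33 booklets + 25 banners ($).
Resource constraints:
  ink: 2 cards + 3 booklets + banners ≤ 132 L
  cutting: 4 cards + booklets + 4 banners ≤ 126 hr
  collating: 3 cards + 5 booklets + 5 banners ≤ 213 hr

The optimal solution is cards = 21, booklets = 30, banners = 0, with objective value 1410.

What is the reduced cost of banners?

At the optimum: ink uses 132 of 132 (binding); cutting uses 114 of 126 (slack = 12); collating uses 213 of 213 (binding).
Since cutting is not tight, its dual is 0.
Dual feasibility on the basic columns requires 2·y_ink + 3·y_collating = 20, 3·y_ink + 5·y_collating = 33.
→ y_ink = 1 and y_collating = 6.
Reduced cost of banners: c₃ − yᵀa₃ = 25 − (1·1 + 6·5) = 25 − 31 = -6.

-6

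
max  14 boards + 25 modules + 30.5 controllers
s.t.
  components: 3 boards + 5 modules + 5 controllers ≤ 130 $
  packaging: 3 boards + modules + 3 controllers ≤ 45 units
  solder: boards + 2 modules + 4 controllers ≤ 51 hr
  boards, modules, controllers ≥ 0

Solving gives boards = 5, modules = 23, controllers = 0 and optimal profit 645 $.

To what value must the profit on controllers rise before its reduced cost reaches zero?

35

Binding: components and solder. Non-binding: packaging (7 unused).
By complementary slackness, y = 0 for the non-binding constraint.
The binding rows give the dual system: 3·y_components + 1·y_solder = 14 and 5·y_components + 2·y_solder = 25.
Solving: y_components = 3, y_solder = 5.
controllers enters the basis when its profit ≥ yᵀa₃ = 3·5 + 5·4 = 35.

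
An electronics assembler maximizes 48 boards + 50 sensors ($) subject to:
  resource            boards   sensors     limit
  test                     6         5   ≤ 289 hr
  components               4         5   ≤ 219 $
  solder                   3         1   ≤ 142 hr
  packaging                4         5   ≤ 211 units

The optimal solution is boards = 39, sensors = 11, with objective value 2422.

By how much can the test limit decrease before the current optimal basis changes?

78

Binding constraints: test, packaging. The basis is B = [[6,5],[4,5]] with det 10.
Per unit decrease in test, x* moves by d = (-0.5, 0.4).
The basis stays optimal until boards reaches 0; allowable decrease = 78 hr.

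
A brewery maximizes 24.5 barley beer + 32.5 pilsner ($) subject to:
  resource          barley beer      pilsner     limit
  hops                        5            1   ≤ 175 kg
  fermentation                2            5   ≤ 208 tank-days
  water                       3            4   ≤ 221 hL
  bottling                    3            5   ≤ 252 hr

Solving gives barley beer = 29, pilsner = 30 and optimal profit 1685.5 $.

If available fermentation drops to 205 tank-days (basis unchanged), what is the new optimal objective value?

1667.5

Check each constraint at x*: hops 175/175 (tight); fermentation 208/208 (tight); water 207/221 (slack 14); bottling 237/252 (slack 15).
Since water, bottling are not tight, their duals are 0.
The binding rows give the dual system: 5·y_hops + 2·y_fermentation = 24.5 and 1·y_hops + 5·y_fermentation = 32.5.
→ y_hops = 2.5 and y_fermentation = 6.
Δz = y_fermentation·Δb = 6 × (-3) = -18, so new z* = 1685.5 − 18 = 1667.5.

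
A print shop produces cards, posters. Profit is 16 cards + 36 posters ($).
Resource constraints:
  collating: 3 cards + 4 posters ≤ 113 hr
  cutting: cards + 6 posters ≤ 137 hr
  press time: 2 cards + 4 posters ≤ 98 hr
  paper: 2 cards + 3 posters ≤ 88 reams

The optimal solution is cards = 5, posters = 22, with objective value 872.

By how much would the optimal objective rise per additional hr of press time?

Check each constraint at x*: collating 103/113 (slack 10); cutting 137/137 (tight); press time 98/98 (tight); paper 76/88 (slack 12).
Since collating, paper are not tight, their duals are 0.
Dual feasibility on the basic columns requires 1·y_cutting + 2·y_press time = 16, 6·y_cutting + 4·y_press time = 36.
→ y_cutting = 1 and y_press time = 7.5.
Shadow price of press time = 7.5.

7.5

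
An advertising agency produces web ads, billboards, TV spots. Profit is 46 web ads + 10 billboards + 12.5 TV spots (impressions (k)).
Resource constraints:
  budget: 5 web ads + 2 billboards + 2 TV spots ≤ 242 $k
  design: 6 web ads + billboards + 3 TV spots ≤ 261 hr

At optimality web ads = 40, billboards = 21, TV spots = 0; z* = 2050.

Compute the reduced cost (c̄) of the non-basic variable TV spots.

At the optimum: budget uses 242 of 242 (binding); design uses 261 of 261 (binding).
The binding rows give the dual system: 5·y_budget + 6·y_design = 46 and 2·y_budget + 1·y_design = 10.
→ y_budget = 2 and y_design = 6.
Reduced cost of TV spots: c₃ − yᵀa₃ = 12.5 − (2·2 + 6·3) = 12.5 − 22 = -9.5.

-9.5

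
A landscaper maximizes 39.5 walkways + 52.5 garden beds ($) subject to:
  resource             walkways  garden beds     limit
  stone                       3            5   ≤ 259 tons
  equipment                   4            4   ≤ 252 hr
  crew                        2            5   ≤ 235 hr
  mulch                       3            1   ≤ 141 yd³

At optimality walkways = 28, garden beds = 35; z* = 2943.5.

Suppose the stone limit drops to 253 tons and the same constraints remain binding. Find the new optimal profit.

2904.5

Check each constraint at x*: stone 259/259 (tight); equipment 252/252 (tight); crew 231/235 (slack 4); mulch 119/141 (slack 22).
By complementary slackness, y = 0 for the non-binding constraints.
Dual feasibility on the basic columns requires 3·y_stone + 4·y_equipment = 39.5, 5·y_stone + 4·y_equipment = 52.5.
→ y_stone = 6.5 and y_equipment = 5.
Δz = y_stone·Δb = 6.5 × (-6) = -39, so new z* = 2943.5 − 39 = 2904.5.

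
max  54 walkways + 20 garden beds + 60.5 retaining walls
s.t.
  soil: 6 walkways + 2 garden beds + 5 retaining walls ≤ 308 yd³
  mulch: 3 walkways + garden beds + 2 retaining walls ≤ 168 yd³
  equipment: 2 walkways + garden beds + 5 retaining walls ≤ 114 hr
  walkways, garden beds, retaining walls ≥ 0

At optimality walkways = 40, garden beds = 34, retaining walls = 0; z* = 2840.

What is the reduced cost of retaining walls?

At the optimum: soil uses 308 of 308 (binding); mulch uses 154 of 168 (slack = 14); equipment uses 114 of 114 (binding).
By complementary slackness, y = 0 for the non-binding constraint.
Dual feasibility on the basic columns requires 6·y_soil + 2·y_equipment = 54, 2·y_soil + 1·y_equipment = 20.
Solving: y_soil = 7, y_equipment = 6.
Reduced cost of retaining walls: c₃ − yᵀa₃ = 60.5 − (7·5 + 6·5) = 60.5 − 65 = -4.5.

-4.5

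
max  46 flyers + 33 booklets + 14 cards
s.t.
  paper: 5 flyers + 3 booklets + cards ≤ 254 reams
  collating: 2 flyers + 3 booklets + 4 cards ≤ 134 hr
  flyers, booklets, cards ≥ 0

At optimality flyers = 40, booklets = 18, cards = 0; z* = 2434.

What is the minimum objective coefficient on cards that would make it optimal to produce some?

20

At the optimum: paper uses 254 of 254 (binding); collating uses 134 of 134 (binding).
From A_Bᵀ y = c: 5·y_paper + 2·y_collating = 46; 3·y_paper + 3·y_collating = 33.
Solving: y_paper = 8, y_collating = 3.
cards enters the basis when its profit ≥ yᵀa₃ = 8·1 + 3·4 = 20.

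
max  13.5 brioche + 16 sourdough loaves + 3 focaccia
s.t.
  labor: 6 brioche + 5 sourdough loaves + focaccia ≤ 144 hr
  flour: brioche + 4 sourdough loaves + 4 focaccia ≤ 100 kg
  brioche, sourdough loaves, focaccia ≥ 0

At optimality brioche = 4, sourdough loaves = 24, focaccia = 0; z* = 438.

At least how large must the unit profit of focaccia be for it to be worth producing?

8

Check each constraint at x*: labor 144/144 (tight); flour 100/100 (tight).
From A_Bᵀ y = c: 6·y_labor + 1·y_flour = 13.5; 5·y_labor + 4·y_flour = 16.
→ y_labor = 2 and y_flour = 1.5.
focaccia enters the basis when its profit ≥ yᵀa₃ = 2·1 + 1.5·4 = 8.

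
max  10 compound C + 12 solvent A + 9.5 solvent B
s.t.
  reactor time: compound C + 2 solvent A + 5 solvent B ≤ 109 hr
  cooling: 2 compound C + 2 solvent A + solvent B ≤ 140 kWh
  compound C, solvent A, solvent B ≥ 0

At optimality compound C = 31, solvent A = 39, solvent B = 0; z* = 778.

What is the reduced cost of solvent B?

-4.5

Check each constraint at x*: reactor time 109/109 (tight); cooling 140/140 (tight).
Dual feasibility on the basic columns requires 1·y_reactor time + 2·y_cooling = 10, 2·y_reactor time + 2·y_cooling = 12.
This yields shadow prices y_reactor time = 2, y_cooling = 4.
Reduced cost of solvent B: c₃ − yᵀa₃ = 9.5 − (2·5 + 4·1) = 9.5 − 14 = -4.5.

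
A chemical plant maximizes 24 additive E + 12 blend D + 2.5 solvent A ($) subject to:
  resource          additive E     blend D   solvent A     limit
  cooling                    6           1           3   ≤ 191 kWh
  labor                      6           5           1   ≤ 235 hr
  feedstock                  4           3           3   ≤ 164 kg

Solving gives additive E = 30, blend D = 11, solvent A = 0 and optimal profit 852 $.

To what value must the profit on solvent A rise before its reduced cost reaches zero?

8

Binding: cooling and labor. Non-binding: feedstock (11 unused).
Slack constraints have shadow price 0 (complementary slackness).
From A_Bᵀ y = c: 6·y_cooling + 6·y_labor = 24; 1·y_cooling + 5·y_labor = 12.
This yields shadow prices y_cooling = 2, y_labor = 2.
solvent A enters the basis when its profit ≥ yᵀa₃ = 2·3 + 2·1 = 8.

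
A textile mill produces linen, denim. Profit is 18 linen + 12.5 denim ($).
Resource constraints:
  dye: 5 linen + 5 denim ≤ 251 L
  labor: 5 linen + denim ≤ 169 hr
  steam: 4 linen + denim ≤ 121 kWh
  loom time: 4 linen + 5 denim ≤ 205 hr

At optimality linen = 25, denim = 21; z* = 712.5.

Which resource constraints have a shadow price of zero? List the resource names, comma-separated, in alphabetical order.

dye, labor

dye: 230/251 (slack 21)
labor: 146/169 (slack 23)
steam: 121/121 (binding)
loom time: 205/205 (binding)
By complementary slackness, a constraint with positive slack has shadow price 0 → dye, labor.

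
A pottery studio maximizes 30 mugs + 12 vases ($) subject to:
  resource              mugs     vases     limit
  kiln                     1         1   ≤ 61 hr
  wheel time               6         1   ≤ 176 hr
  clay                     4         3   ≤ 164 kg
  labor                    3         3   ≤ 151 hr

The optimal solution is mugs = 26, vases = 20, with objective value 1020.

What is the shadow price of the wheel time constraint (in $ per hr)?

3

Binding: wheel time and clay. Non-binding: kiln (15 unused), labor (13 unused).
Slack constraints have shadow price 0 (complementary slackness).
Dual feasibility on the basic columns requires 6·y_wheel time + 4·y_clay = 30, 1·y_wheel time + 3·y_clay = 12.
Solving: y_wheel time = 3, y_clay = 3.
Shadow price of wheel time = 3.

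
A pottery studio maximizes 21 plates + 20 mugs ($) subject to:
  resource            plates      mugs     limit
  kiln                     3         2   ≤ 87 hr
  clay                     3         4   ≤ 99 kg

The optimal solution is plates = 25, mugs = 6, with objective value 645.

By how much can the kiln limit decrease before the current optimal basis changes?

Binding constraints: kiln, clay. The basis is B = [[3,2],[3,4]] with det 6.
Per unit decrease in kiln, x* moves by d = (-0.6667, 0.5).
The basis stays optimal until plates reaches 0; allowable decrease = 37.5 hr.

37.5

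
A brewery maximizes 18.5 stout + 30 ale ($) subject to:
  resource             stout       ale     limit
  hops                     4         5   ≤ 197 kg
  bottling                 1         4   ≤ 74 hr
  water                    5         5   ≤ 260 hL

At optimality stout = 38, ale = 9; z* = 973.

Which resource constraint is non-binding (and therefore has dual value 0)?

hops: 197/197 (binding)
bottling: 74/74 (binding)
water: 235/260 (slack 25)
By complementary slackness, a constraint with positive slack has shadow price 0 → water.

water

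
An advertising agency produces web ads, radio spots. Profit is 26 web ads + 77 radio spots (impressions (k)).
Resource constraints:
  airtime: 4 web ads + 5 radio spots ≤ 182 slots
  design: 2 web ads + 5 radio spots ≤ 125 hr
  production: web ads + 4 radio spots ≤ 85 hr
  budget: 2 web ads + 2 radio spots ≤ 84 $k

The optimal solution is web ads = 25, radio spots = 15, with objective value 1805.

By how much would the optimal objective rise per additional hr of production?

Check each constraint at x*: airtime 175/182 (slack 7); design 125/125 (tight); production 85/85 (tight); budget 80/84 (slack 4).
Slack constraints have shadow price 0 (complementary slackness).
Dual feasibility on the basic columns requires 2·y_design + 1·y_production = 26, 5·y_design + 4·y_production = 77.
This yields shadow prices y_design = 9, y_production = 8.
Shadow price of production = 8.

8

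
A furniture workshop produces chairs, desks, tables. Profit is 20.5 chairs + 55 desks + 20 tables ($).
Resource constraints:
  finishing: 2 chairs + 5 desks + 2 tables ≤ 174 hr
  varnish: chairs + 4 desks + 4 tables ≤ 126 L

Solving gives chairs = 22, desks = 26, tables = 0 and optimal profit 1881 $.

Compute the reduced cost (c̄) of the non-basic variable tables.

Check each constraint at x*: finishing 174/174 (tight); varnish 126/126 (tight).
The binding rows give the dual system: 2·y_finishing + 1·y_varnish = 20.5 and 5·y_finishing + 4·y_varnish = 55.
→ y_finishing = 9 and y_varnish = 2.5.
Reduced cost of tables: c₃ − yᵀa₃ = 20 − (9·2 + 2.5·4) = 20 − 28 = -8.

-8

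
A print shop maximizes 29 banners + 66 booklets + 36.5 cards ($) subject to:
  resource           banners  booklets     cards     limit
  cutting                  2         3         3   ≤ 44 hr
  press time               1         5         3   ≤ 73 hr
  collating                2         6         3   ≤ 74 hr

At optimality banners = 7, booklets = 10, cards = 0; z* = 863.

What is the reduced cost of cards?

-7

At the optimum: cutting uses 44 of 44 (binding); press time uses 57 of 73 (slack = 16); collating uses 74 of 74 (binding).
Since press time is not tight, its dual is 0.
The binding rows give the dual system: 2·y_cutting + 2·y_collating = 29 and 3·y_cutting + 6·y_collating = 66.
→ y_cutting = 7 and y_collating = 7.5.
Reduced cost of cards: c₃ − yᵀa₃ = 36.5 − (7·3 + 7.5·3) = 36.5 − 43.5 = -7.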